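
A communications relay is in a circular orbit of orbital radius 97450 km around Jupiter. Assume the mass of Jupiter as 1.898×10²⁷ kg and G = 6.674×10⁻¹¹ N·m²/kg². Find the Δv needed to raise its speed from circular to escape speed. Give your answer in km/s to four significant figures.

μ = GM = 6.674×10⁻¹¹ × 1.898×10²⁷ = 1.267×10¹⁷ m³/s².
r = 97450 km = 9.745×10⁷ m.
Circular speed v_c = √(μ/r) = 36050 m/s.
Escape speed v_esc = √(2μ/r) = √2 × v_c = 50990 m/s.
Δv = v_esc − v_c = 14930 m/s = 14.93 km/s.

Δv ≈ 14.93 km/s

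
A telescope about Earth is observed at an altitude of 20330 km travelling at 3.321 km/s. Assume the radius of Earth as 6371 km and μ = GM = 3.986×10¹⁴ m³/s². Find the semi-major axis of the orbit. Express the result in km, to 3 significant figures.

r = 6371 + 20330 = 26701 km = 2.670×10⁷ m.
Specific orbital energy ε = v²/2 − μ/r = (3321)²/2 − 3.986×10¹⁴/2.670×10⁷ = -9.414×10⁶ J/kg.
Since ε = −μ/(2a), a = −μ/(2ε) = 2.117×10⁷ m = 21171 km.

a ≈ 21200 km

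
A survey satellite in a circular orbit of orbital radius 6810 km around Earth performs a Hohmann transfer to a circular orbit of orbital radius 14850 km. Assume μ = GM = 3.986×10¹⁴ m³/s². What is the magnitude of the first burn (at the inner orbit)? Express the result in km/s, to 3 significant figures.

r₁ = 6810 km = 6.810×10⁶ m.
r₂ = 14850 km = 1.485×10⁷ m.
Transfer ellipse a_t = (r₁ + r₂)/2 = 1.083×10⁷ m.
At r₁: circular v_c1 = √(μ/r₁) = 7651 m/s; transfer-perigee v_p = √[μ(2/r₁ − 1/a_t)] = 8959 m/s.
Δv₁ = v_p − v_c1 = 1308 m/s.
= 1.308 km/s.

Δv ≈ 1.31 km/s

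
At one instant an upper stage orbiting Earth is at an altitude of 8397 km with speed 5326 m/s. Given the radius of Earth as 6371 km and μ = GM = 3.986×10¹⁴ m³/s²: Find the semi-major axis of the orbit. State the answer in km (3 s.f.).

a ≈ 15600 km

r = 6371 + 8397 = 14768 km = 1.477×10⁷ m.
Vis-viva rearranged: 1/a = 2/r − v²/μ = 1.354×10⁻⁷ − 7.116×10⁻⁸ = 6.426×10⁻⁸ m⁻¹.
a = 1.556×10⁷ m = 15561 km.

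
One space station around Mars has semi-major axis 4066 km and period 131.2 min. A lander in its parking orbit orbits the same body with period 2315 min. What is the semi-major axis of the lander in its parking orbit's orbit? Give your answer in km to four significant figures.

Kepler's third law: a³ ∝ T², so a₂ = a₁ (T₂/T₁)^(2/3).
T₂/T₁ = 17.64, (T₂/T₁)^(2/3) = 6.778.
a₂ = 4066 × 6.778 = 27560 km.

a₂ ≈ 27560 km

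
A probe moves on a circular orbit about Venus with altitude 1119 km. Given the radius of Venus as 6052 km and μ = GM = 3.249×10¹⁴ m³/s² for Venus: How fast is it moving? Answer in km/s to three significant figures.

r = 6052 + 1119 = 7171.0 km = 7.1710×10⁶ m.
For a circular orbit v = √(μ/r) = √(3.249×10¹⁴ / 7.171×10⁶) = √(4.531×10⁷) = 6731 m/s.
That is 6.731 km/s.

v ≈ 6.73 km/s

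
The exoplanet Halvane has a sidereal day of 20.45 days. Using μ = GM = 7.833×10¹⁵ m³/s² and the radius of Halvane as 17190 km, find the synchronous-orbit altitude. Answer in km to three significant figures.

h_sync ≈ 8.35×10⁵ km

T = 20.45 days = 1.767×10⁶ s.
A synchronous orbit has period T, so by Kepler's third law a = (μT²/4π²)^(1/3).
μT²/4π² = 7.833×10¹⁵ × (1.767×10⁶)² / 39.48 = 6.194×10²⁶ m³.
a = 8.524×10⁸ m = 8.5243×10⁵ km.
Altitude h = a − R = 8.5243×10⁵ − 17190 = 8.3524×10⁵ km.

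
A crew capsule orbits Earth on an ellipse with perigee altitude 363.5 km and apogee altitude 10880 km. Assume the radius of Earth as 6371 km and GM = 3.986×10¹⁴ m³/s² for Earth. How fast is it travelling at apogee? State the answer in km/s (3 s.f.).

v ≈ 3.60 km/s

r_p = 6371 + 363.5 = 6734.5 km = 6.7345×10⁶ m.
r_a = 6371 + 10880 = 17251 km = 1.7251×10⁷ m.
Semi-major axis a = (r_p + r_a)/2 = 11993 km = 1.199×10⁷ m.
Vis-viva: v² = μ(2/r − 1/a) = 3.986×10¹⁴ × (1.159×10⁻⁷ − 8.338×10⁻⁸) = 1.298×10⁷ m²/s².
v = 3602 m/s = 3.602 km/s.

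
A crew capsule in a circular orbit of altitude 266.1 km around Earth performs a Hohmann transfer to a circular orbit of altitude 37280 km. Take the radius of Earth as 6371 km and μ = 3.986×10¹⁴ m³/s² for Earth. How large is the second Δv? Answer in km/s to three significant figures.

r₁ = 6371 + 266.1 = 6637.1 km = 6.6371×10⁶ m.
r₂ = 6371 + 37280 = 43651 km = 4.3651×10⁷ m.
Transfer ellipse a_t = (r₁ + r₂)/2 = 2.514×10⁷ m.
At r₁: circular v_c1 = √(μ/r₁) = 7750 m/s; transfer-perigee v_p = √[μ(2/r₁ − 1/a_t)] = 10210 m/s.
At r₂: circular v_c2 = √(μ/r₂) = 3022 m/s; transfer-apogee v_a = √[μ(2/r₂ − 1/a_t)] = 1553 m/s.
Δv₂ = v_c2 − v_a = 1469 m/s.
= 1.469 km/s.

Δv ≈ 1.47 km/s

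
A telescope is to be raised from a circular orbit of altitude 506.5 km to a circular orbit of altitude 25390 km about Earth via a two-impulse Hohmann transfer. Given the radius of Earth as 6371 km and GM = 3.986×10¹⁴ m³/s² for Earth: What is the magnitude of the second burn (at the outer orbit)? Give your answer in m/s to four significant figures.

Δv ≈ 1429 m/s

r₁ = 6371 + 506.5 = 6877.5 km = 6.8775×10⁶ m.
r₂ = 6371 + 25390 = 31761 km = 3.1761×10⁷ m.
Transfer ellipse a_t = (r₁ + r₂)/2 = 1.932×10⁷ m.
At r₁: circular v_c1 = √(μ/r₁) = 7613 m/s; transfer-perigee v_p = √[μ(2/r₁ − 1/a_t)] = 9761 m/s.
At r₂: circular v_c2 = √(μ/r₂) = 3543 m/s; transfer-apogee v_a = √[μ(2/r₂ − 1/a_t)] = 2114 m/s.
Δv₂ = v_c2 − v_a = 1429 m/s.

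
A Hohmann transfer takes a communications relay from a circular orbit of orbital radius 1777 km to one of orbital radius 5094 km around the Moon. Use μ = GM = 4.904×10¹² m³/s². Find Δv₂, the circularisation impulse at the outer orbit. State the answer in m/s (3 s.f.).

r₁ = 1777 km = 1.777×10⁶ m.
r₂ = 5094 km = 5.094×10⁶ m.
Transfer ellipse a_t = (r₁ + r₂)/2 = 3.436×10⁶ m.
At r₁: circular v_c1 = √(μ/r₁) = 1661 m/s; transfer-perilune v_p = √[μ(2/r₁ − 1/a_t)] = 2023 m/s.
At r₂: circular v_c2 = √(μ/r₂) = 981.2 m/s; transfer-apolune v_a = √[μ(2/r₂ − 1/a_t)] = 705.7 m/s.
Δv₂ = v_c2 − v_a = 275.5 m/s.

Δv ≈ 276 m/s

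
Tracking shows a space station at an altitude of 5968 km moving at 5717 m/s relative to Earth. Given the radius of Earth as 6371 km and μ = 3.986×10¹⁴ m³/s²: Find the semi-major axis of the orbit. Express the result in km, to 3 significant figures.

r = 6371 + 5968 = 12339 km = 1.234×10⁷ m.
Specific orbital energy ε = v²/2 − μ/r = (5717)²/2 − 3.986×10¹⁴/1.234×10⁷ = -1.596×10⁷ J/kg.
Since ε = −μ/(2a), a = −μ/(2ε) = 1.249×10⁷ m = 12486 km.

a ≈ 12500 km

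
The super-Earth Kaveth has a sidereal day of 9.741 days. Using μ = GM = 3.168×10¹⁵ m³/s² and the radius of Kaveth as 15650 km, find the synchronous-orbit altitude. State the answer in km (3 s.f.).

h_sync ≈ 3.69×10⁵ km

T = 9.741 days = 8.416×10⁵ s.
A synchronous orbit has period T, so by Kepler's third law a = (μT²/4π²)^(1/3).
μT²/4π² = 3.168×10¹⁵ × (8.416×10⁵)² / 39.48 = 5.684×10²⁵ m³.
a = 3.845×10⁸ m = 3.8449×10⁵ km.
Altitude h = a − R = 3.8449×10⁵ − 15650 = 3.6884×10⁵ km.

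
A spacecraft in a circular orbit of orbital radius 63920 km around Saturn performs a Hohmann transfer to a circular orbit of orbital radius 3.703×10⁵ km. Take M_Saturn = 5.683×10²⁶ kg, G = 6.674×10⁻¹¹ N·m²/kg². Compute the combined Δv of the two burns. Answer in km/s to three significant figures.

μ = GM = 6.674×10⁻¹¹ × 5.683×10²⁶ = 3.793×10¹⁶ m³/s².
r₁ = 63920 km = 6.392×10⁷ m.
r₂ = 3.703×10⁵ km = 3.703×10⁸ m.
Transfer ellipse a_t = (r₁ + r₂)/2 = 2.171×10⁸ m.
At r₁: circular v_c1 = √(μ/r₁) = 24360 m/s; transfer-perikrone v_p = √[μ(2/r₁ − 1/a_t)] = 31810 m/s.
Δv₁ = v_p − v_c1 = 7453 m/s.
At r₂: circular v_c2 = √(μ/r₂) = 10120 m/s; transfer-apokrone v_a = √[μ(2/r₂ − 1/a_t)] = 5491 m/s.
Δv₂ = v_c2 − v_a = 4629 m/s.
Total Δv = Δv₁ + Δv₂ = 12080 m/s = 12.08 km/s.

Δv_total ≈ 12.1 km/s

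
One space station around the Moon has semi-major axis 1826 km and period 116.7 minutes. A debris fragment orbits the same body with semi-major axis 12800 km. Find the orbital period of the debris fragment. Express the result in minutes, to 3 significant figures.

T₂ ≈ 2170 minutes

Kepler's third law: T² ∝ a³, so T₂ = T₁ (a₂/a₁)^(3/2).
a₂/a₁ = 7.010, (a₂/a₁)^(3/2) = 18.56.
T₂ = 116.7 × 18.56 = 2166 minutes.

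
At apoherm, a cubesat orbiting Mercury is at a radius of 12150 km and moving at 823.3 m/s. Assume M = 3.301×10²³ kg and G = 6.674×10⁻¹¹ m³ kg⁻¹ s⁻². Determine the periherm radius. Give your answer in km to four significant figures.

μ = GM = 6.674×10⁻¹¹ × 3.301×10²³ = 2.203×10¹³ m³/s².
r_a = 1.215×10⁷ m.
Specific energy ε = v²/2 − μ/r = -1.474×10⁶ J/kg, so a = −μ/(2ε) = 7.471×10⁶ m.
The apsides satisfy r_p + r_a = 2a, so the periherm radius is 2a − r_a = 2.793×10⁶ m = 2793.0 km.

periherm radius ≈ 2793 km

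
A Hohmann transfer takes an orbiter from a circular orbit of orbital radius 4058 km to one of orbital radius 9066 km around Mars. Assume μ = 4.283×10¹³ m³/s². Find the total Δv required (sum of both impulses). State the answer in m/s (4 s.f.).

Δv_total ≈ 1034 m/s

r₁ = 4058 km = 4.058×10⁶ m.
r₂ = 9066 km = 9.066×10⁶ m.
Transfer ellipse a_t = (r₁ + r₂)/2 = 6.562×10⁶ m.
At r₁: circular v_c1 = √(μ/r₁) = 3249 m/s; transfer-periapsis v_p = √[μ(2/r₁ − 1/a_t)] = 3819 m/s.
Δv₁ = v_p − v_c1 = 569.9 m/s.
At r₂: circular v_c2 = √(μ/r₂) = 2174 m/s; transfer-apoapsis v_a = √[μ(2/r₂ − 1/a_t)] = 1709 m/s.
Δv₂ = v_c2 − v_a = 464.3 m/s.
Total Δv = Δv₁ + Δv₂ = 1034 m/s.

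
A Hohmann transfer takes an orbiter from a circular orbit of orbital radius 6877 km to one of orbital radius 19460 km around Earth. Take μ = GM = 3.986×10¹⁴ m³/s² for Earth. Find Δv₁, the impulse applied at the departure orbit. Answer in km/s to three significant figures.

Δv ≈ 1.64 km/s

r₁ = 6877 km = 6.877×10⁶ m.
r₂ = 19460 km = 1.946×10⁷ m.
Transfer ellipse a_t = (r₁ + r₂)/2 = 1.317×10⁷ m.
At r₁: circular v_c1 = √(μ/r₁) = 7613 m/s; transfer-perigee v_p = √[μ(2/r₁ − 1/a_t)] = 9255 m/s.
Δv₁ = v_p − v_c1 = 1642 m/s.
= 1.642 km/s.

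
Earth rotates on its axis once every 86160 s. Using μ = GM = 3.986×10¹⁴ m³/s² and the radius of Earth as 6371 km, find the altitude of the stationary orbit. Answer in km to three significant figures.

A synchronous orbit has period T, so by Kepler's third law a = (μT²/4π²)^(1/3).
μT²/4π² = 3.986×10¹⁴ × (8.616×10⁴)² / 39.48 = 7.495×10²² m³.
a = 4.216×10⁷ m = 42163 km.
Altitude h = a − R = 42163 − 6371 = 35792 km.

h_sync ≈ 35800 km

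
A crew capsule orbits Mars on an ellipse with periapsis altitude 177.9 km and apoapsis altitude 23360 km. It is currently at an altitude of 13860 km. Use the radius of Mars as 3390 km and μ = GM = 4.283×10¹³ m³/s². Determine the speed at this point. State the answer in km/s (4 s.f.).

r_p = 3390 + 177.9 = 3567.9 km = 3.5679×10⁶ m.
r_a = 3390 + 23360 = 26750 km = 2.6750×10⁷ m.
r = 3390 + 13860 = 17250 km = 1.725×10⁷ m.
Semi-major axis a = (r_p + r_a)/2 = 15159 km = 1.516×10⁷ m.
Vis-viva: v² = μ(2/r − 1/a) = 4.283×10¹³ × (1.159×10⁻⁷ − 6.597×10⁻⁸) = 2.140×10⁶ m²/s².
v = 1463 m/s = 1.463 km/s.

v ≈ 1.463 km/s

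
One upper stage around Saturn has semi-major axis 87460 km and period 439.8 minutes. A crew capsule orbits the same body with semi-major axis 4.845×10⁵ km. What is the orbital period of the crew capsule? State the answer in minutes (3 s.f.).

Kepler's third law: T² ∝ a³, so T₂ = T₁ (a₂/a₁)^(3/2).
a₂/a₁ = 5.540, (a₂/a₁)^(3/2) = 13.04.
T₂ = 439.8 × 13.04 = 5734 minutes.

T₂ ≈ 5730 minutes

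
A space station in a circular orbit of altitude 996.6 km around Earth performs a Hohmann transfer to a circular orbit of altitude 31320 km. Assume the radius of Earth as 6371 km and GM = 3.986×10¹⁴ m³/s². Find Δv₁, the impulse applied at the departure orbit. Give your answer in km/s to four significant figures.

Δv ≈ 2.158 km/s

r₁ = 6371 + 996.6 = 7367.6 km = 7.3676×10⁶ m.
r₂ = 6371 + 31320 = 37691 km = 3.7691×10⁷ m.
Transfer ellipse a_t = (r₁ + r₂)/2 = 2.253×10⁷ m.
At r₁: circular v_c1 = √(μ/r₁) = 7355 m/s; transfer-perigee v_p = √[μ(2/r₁ − 1/a_t)] = 9514 m/s.
Δv₁ = v_p − v_c1 = 2158 m/s.
= 2.158 km/s.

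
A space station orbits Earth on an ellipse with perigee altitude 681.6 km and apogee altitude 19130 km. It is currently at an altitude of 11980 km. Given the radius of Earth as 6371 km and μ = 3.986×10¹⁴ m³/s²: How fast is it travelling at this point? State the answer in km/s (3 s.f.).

v ≈ 4.35 km/s

r_p = 6371 + 681.6 = 7052.6 km = 7.0526×10⁶ m.
r_a = 6371 + 19130 = 25501 km = 2.5501×10⁷ m.
r = 6371 + 11980 = 18351 km = 1.835×10⁷ m.
Semi-major axis a = (r_p + r_a)/2 = 16277 km = 1.628×10⁷ m.
Vis-viva: v² = μ(2/r − 1/a) = 3.986×10¹⁴ × (1.090×10⁻⁷ − 6.144×10⁻⁸) = 1.895×10⁷ m²/s².
v = 4353 m/s = 4.353 km/s.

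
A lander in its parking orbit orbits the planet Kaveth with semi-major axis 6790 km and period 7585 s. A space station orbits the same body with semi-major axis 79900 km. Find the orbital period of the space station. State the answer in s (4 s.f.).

T₂ ≈ 3.062×10⁵ s

Kepler's third law: T² ∝ a³, so T₂ = T₁ (a₂/a₁)^(3/2).
a₂/a₁ = 11.77, (a₂/a₁)^(3/2) = 40.37.
T₂ = 7585 × 40.37 = 3.062×10⁵ s.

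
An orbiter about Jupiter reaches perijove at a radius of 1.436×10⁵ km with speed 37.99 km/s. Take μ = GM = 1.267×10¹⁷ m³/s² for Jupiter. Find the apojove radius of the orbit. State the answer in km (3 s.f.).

r_p = 1.436×10⁸ m.
Specific energy ε = v²/2 − μ/r = -1.607×10⁸ J/kg, so a = −μ/(2ε) = 3.942×10⁸ m.
The apsides satisfy r_p + r_a = 2a, so the apojove radius is 2a − r_p = 6.449×10⁸ m = 6.4487×10⁵ km.

apojove radius ≈ 6.45×10⁵ km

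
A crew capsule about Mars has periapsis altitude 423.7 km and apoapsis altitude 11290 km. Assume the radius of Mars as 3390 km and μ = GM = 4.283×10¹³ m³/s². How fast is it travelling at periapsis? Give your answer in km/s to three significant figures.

r_p = 3390 + 423.7 = 3813.7 km = 3.8137×10⁶ m.
r_a = 3390 + 11290 = 14680 km = 1.4680×10⁷ m.
Semi-major axis a = (r_p + r_a)/2 = 9246.9 km = 9.247×10⁶ m.
Vis-viva: v² = μ(2/r − 1/a) = 4.283×10¹³ × (5.244×10⁻⁷ − 1.081×10⁻⁷) = 1.783×10⁷ m²/s².
v = 4222 m/s = 4.222 km/s.

v ≈ 4.22 km/s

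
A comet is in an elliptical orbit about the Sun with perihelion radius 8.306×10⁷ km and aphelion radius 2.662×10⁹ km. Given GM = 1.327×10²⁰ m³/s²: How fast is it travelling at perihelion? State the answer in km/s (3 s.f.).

v ≈ 55.7 km/s

Semi-major axis a = (r_p + r_a)/2 = 1.3725×10⁹ km = 1.373×10¹² m.
Vis-viva: v² = μ(2/r − 1/a) = 1.327×10²⁰ × (2.408×10⁻¹¹ − 7.286×10⁻¹³) = 3.099×10⁹ m²/s².
v = 55670 m/s = 55.67 km/s.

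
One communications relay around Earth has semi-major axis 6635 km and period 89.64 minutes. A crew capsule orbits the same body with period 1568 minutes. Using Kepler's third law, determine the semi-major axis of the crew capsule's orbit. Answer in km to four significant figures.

Kepler's third law: a³ ∝ T², so a₂ = a₁ (T₂/T₁)^(2/3).
T₂/T₁ = 17.49, (T₂/T₁)^(2/3) = 6.738.
a₂ = 6635 × 6.738 = 44710 km.

a₂ ≈ 44710 km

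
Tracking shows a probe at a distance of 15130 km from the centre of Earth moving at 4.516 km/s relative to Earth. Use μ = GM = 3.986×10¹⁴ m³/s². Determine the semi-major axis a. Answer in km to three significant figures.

a ≈ 12300 km

r = 1.513×10⁷ m.
Vis-viva rearranged: 1/a = 2/r − v²/μ = 1.322×10⁻⁷ − 5.116×10⁻⁸ = 8.102×10⁻⁸ m⁻¹.
a = 1.234×10⁷ m = 12342 km.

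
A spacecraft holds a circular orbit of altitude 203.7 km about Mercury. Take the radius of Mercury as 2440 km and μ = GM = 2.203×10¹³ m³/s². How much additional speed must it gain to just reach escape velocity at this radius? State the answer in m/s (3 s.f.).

Δv ≈ 1200 m/s

r = 2440 + 203.7 = 2643.7 km = 2.6437×10⁶ m.
Circular speed v_c = √(μ/r) = 2887 m/s.
Escape speed v_esc = √(2μ/r) = √2 × v_c = 4082 m/s.
Δv = v_esc − v_c = 1196 m/s.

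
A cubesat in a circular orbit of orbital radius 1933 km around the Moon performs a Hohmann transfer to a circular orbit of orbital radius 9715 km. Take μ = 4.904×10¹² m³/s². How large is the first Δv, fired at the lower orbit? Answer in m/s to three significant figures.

Δv ≈ 464 m/s

r₁ = 1933 km = 1.933×10⁶ m.
r₂ = 9715 km = 9.715×10⁶ m.
Transfer ellipse a_t = (r₁ + r₂)/2 = 5.824×10⁶ m.
At r₁: circular v_c1 = √(μ/r₁) = 1593 m/s; transfer-perilune v_p = √[μ(2/r₁ − 1/a_t)] = 2057 m/s.
Δv₁ = v_p − v_c1 = 464.4 m/s.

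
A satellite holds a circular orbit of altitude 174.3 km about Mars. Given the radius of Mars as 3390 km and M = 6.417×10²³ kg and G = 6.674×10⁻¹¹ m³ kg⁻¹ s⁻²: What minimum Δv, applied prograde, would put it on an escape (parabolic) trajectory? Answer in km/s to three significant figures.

μ = GM = 6.674×10⁻¹¹ × 6.417×10²³ = 4.283×10¹³ m³/s².
r = 3390 + 174.3 = 3564.3 km = 3.5643×10⁶ m.
Circular speed v_c = √(μ/r) = 3466 m/s.
Escape speed v_esc = √(2μ/r) = √2 × v_c = 4902 m/s.
Δv = v_esc − v_c = 1436 m/s = 1.436 km/s.

Δv ≈ 1.44 km/s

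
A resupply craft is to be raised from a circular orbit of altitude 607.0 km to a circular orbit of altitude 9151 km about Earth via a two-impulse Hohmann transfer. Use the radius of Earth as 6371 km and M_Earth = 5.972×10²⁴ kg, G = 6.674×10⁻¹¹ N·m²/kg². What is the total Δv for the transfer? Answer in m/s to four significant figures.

Δv_total ≈ 2396 m/s

μ = GM = 6.674×10⁻¹¹ × 5.972×10²⁴ = 3.986×10¹⁴ m³/s².
r₁ = 6371 + 607.0 = 6978.0 km = 6.9780×10⁶ m.
r₂ = 6371 + 9151 = 15522 km = 1.5522×10⁷ m.
Transfer ellipse a_t = (r₁ + r₂)/2 = 1.125×10⁷ m.
At r₁: circular v_c1 = √(μ/r₁) = 7558 m/s; transfer-perigee v_p = √[μ(2/r₁ − 1/a_t)] = 8877 m/s.
Δv₁ = v_p − v_c1 = 1320 m/s.
At r₂: circular v_c2 = √(μ/r₂) = 5067 m/s; transfer-apogee v_a = √[μ(2/r₂ − 1/a_t)] = 3991 m/s.
Δv₂ = v_c2 − v_a = 1076 m/s.
Total Δv = Δv₁ + Δv₂ = 2396 m/s.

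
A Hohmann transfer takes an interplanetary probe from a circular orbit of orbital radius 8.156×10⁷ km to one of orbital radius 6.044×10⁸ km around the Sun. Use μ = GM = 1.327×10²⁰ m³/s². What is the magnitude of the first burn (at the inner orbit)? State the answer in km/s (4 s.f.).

r₁ = 8.156×10⁷ km = 8.156×10¹⁰ m.
r₂ = 6.044×10⁸ km = 6.044×10¹¹ m.
Transfer ellipse a_t = (r₁ + r₂)/2 = 3.430×10¹¹ m.
At r₁: circular v_c1 = √(μ/r₁) = 40340 m/s; transfer-perihelion v_p = √[μ(2/r₁ − 1/a_t)] = 53550 m/s.
Δv₁ = v_p − v_c1 = 13210 m/s.
= 13.21 km/s.

Δv ≈ 13.21 km/s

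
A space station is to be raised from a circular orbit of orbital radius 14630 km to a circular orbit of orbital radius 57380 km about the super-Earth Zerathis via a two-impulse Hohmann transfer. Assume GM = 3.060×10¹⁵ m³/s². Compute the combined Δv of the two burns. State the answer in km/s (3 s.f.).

Δv_total ≈ 6.44 km/s

r₁ = 14630 km = 1.463×10⁷ m.
r₂ = 57380 km = 5.738×10⁷ m.
Transfer ellipse a_t = (r₁ + r₂)/2 = 3.600×10⁷ m.
At r₁: circular v_c1 = √(μ/r₁) = 14460 m/s; transfer-periapsis v_p = √[μ(2/r₁ − 1/a_t)] = 18260 m/s.
Δv₁ = v_p − v_c1 = 3795 m/s.
At r₂: circular v_c2 = √(μ/r₂) = 7303 m/s; transfer-apoapsis v_a = √[μ(2/r₂ − 1/a_t)] = 4655 m/s.
Δv₂ = v_c2 − v_a = 2648 m/s.
Total Δv = Δv₁ + Δv₂ = 6443 m/s = 6.443 km/s.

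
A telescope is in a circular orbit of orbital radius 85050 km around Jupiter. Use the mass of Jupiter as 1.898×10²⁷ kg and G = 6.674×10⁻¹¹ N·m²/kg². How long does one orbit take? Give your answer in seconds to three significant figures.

T ≈ 13800 seconds

μ = GM = 6.674×10⁻¹¹ × 1.898×10²⁷ = 1.267×10¹⁷ m³/s².
r = 85050 km = 8.505×10⁷ m.
Kepler's third law: T = 2π√(r³/μ) = 2π√((8.505×10⁷)³ / 1.267×10¹⁷).
r³/μ = 4.857×10⁶ s², so T = 2π × 2.204×10³ = 1.385×10⁴ s.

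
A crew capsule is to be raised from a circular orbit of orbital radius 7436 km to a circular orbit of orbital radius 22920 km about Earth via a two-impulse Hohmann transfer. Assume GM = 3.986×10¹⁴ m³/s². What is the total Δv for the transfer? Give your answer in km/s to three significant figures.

r₁ = 7436 km = 7.436×10⁶ m.
r₂ = 22920 km = 2.292×10⁷ m.
Transfer ellipse a_t = (r₁ + r₂)/2 = 1.518×10⁷ m.
At r₁: circular v_c1 = √(μ/r₁) = 7321 m/s; transfer-perigee v_p = √[μ(2/r₁ − 1/a_t)] = 8997 m/s.
Δv₁ = v_p − v_c1 = 1676 m/s.
At r₂: circular v_c2 = √(μ/r₂) = 4170 m/s; transfer-apogee v_a = √[μ(2/r₂ − 1/a_t)] = 2919 m/s.
Δv₂ = v_c2 − v_a = 1251 m/s.
Total Δv = Δv₁ + Δv₂ = 2927 m/s = 2.927 km/s.

Δv_total ≈ 2.93 km/s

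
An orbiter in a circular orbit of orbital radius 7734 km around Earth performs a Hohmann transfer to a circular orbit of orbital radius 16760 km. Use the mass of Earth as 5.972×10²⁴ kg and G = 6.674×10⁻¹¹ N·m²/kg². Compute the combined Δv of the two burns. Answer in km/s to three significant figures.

μ = GM = 6.674×10⁻¹¹ × 5.972×10²⁴ = 3.986×10¹⁴ m³/s².
r₁ = 7734 km = 7.734×10⁶ m.
r₂ = 16760 km = 1.676×10⁷ m.
Transfer ellipse a_t = (r₁ + r₂)/2 = 1.225×10⁷ m.
At r₁: circular v_c1 = √(μ/r₁) = 7179 m/s; transfer-perigee v_p = √[μ(2/r₁ − 1/a_t)] = 8398 m/s.
Δv₁ = v_p − v_c1 = 1219 m/s.
At r₂: circular v_c2 = √(μ/r₂) = 4877 m/s; transfer-apogee v_a = √[μ(2/r₂ − 1/a_t)] = 3875 m/s.
Δv₂ = v_c2 − v_a = 1001 m/s.
Total Δv = Δv₁ + Δv₂ = 2220 m/s = 2.220 km/s.

Δv_total ≈ 2.22 km/s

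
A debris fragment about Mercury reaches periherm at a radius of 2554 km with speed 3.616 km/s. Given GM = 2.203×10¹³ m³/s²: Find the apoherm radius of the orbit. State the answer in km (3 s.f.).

r_p = 2.554×10⁶ m.
Specific energy ε = v²/2 − μ/r = -2.088×10⁶ J/kg, so a = −μ/(2ε) = 5.275×10⁶ m.
The apsides satisfy r_p + r_a = 2a, so the apoherm radius is 2a − r_p = 7.997×10⁶ m = 7997.0 km.

apoherm radius ≈ 8000 km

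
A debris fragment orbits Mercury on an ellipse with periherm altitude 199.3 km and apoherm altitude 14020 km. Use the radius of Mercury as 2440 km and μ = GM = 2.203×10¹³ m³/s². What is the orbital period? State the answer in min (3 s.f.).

T ≈ 658 min

r_p = 2440 + 199.3 = 2639.3 km = 2.6393×10⁶ m.
r_a = 2440 + 14020 = 16460 km = 1.6460×10⁷ m.
Semi-major axis a = (r_p + r_a)/2 = (2639.3 + 16460)/2 = 9549.6 km = 9.550×10⁶ m.
By Kepler's third law T = 2π√(a³/μ) = 2π × 6.287×10³ = 3.951×10⁴ s.
= 658.4 min.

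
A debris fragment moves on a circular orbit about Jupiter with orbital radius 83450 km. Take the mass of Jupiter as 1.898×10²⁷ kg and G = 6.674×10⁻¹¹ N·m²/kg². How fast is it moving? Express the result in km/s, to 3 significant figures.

v ≈ 39.0 km/s

μ = GM = 6.674×10⁻¹¹ × 1.898×10²⁷ = 1.267×10¹⁷ m³/s².
r = 83450 km = 8.345×10⁷ m.
For a circular orbit v = √(μ/r) = √(1.267×10¹⁷ / 8.345×10⁷) = √(1.518×10⁹) = 38960 m/s.
That is 38.96 km/s.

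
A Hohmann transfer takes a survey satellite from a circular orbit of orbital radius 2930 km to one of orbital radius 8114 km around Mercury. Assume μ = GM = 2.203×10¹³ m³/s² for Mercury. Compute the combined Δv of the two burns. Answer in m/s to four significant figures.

Δv_total ≈ 1029 m/s

r₁ = 2930 km = 2.930×10⁶ m.
r₂ = 8114 km = 8.114×10⁶ m.
Transfer ellipse a_t = (r₁ + r₂)/2 = 5.522×10⁶ m.
At r₁: circular v_c1 = √(μ/r₁) = 2742 m/s; transfer-periherm v_p = √[μ(2/r₁ − 1/a_t)] = 3324 m/s.
Δv₁ = v_p − v_c1 = 581.8 m/s.
At r₂: circular v_c2 = √(μ/r₂) = 1648 m/s; transfer-apoherm v_a = √[μ(2/r₂ − 1/a_t)] = 1200 m/s.
Δv₂ = v_c2 − v_a = 447.5 m/s.
Total Δv = Δv₁ + Δv₂ = 1029 m/s.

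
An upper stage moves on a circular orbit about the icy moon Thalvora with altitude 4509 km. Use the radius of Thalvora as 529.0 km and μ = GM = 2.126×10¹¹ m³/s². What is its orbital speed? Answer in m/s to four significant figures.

v ≈ 205.4 m/s

r = 529.0 + 4509 = 5038.0 km = 5.0380×10⁶ m.
For a circular orbit v = √(μ/r) = √(2.126×10¹¹ / 5.038×10⁶) = √(4.220×10⁴) = 205.4 m/s.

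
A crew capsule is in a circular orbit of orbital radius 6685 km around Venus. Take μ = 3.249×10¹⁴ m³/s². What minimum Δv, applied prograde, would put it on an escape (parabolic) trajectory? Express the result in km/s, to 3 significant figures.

r = 6685 km = 6.685×10⁶ m.
Circular speed v_c = √(μ/r) = 6971 m/s.
Escape speed v_esc = √(2μ/r) = √2 × v_c = 9859 m/s.
Δv = v_esc − v_c = 2888 m/s = 2.888 km/s.

Δv ≈ 2.89 km/s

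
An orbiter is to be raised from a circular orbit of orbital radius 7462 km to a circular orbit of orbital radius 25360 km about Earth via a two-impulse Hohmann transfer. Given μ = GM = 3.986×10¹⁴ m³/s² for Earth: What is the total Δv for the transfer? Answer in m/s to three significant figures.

r₁ = 7462 km = 7.462×10⁶ m.
r₂ = 25360 km = 2.536×10⁷ m.
Transfer ellipse a_t = (r₁ + r₂)/2 = 1.641×10⁷ m.
At r₁: circular v_c1 = √(μ/r₁) = 7309 m/s; transfer-perigee v_p = √[μ(2/r₁ − 1/a_t)] = 9085 m/s.
Δv₁ = v_p − v_c1 = 1777 m/s.
At r₂: circular v_c2 = √(μ/r₂) = 3965 m/s; transfer-apogee v_a = √[μ(2/r₂ − 1/a_t)] = 2673 m/s.
Δv₂ = v_c2 − v_a = 1291 m/s.
Total Δv = Δv₁ + Δv₂ = 3068 m/s.

Δv_total ≈ 3070 m/s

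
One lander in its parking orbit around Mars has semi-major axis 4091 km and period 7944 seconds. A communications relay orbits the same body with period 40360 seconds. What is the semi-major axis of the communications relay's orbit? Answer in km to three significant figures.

a₂ ≈ 12100 km

Kepler's third law: a³ ∝ T², so a₂ = a₁ (T₂/T₁)^(2/3).
T₂/T₁ = 5.081, (T₂/T₁)^(2/3) = 2.955.
a₂ = 4091 × 2.955 = 12090 km.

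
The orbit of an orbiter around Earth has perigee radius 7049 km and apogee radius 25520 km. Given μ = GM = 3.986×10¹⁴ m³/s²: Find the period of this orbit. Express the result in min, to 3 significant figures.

Semi-major axis a = (r_p + r_a)/2 = (7049.0 + 25520)/2 = 16284 km = 1.628×10⁷ m.
By Kepler's third law T = 2π√(a³/μ) = 2π × 3.291×10³ = 2.068×10⁴ s.
= 344.7 min.

T ≈ 345 min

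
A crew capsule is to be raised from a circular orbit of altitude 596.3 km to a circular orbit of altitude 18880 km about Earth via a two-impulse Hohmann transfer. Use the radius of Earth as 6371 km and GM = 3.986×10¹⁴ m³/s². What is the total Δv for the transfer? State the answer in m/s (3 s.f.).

r₁ = 6371 + 596.3 = 6967.3 km = 6.9673×10⁶ m.
r₂ = 6371 + 18880 = 25251 km = 2.5251×10⁷ m.
Transfer ellipse a_t = (r₁ + r₂)/2 = 1.611×10⁷ m.
At r₁: circular v_c1 = √(μ/r₁) = 7564 m/s; transfer-perigee v_p = √[μ(2/r₁ − 1/a_t)] = 9470 m/s.
Δv₁ = v_p − v_c1 = 1906 m/s.
At r₂: circular v_c2 = √(μ/r₂) = 3973 m/s; transfer-apogee v_a = √[μ(2/r₂ − 1/a_t)] = 2613 m/s.
Δv₂ = v_c2 − v_a = 1360 m/s.
Total Δv = Δv₁ + Δv₂ = 3266 m/s.

Δv_total ≈ 3270 m/s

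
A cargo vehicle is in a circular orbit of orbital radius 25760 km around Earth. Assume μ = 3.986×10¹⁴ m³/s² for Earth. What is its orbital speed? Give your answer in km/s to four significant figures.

v ≈ 3.934 km/s

r = 25760 km = 2.576×10⁷ m.
For a circular orbit v = √(μ/r) = √(3.986×10¹⁴ / 2.576×10⁷) = √(1.547×10⁷) = 3934 m/s.
That is 3.934 km/s.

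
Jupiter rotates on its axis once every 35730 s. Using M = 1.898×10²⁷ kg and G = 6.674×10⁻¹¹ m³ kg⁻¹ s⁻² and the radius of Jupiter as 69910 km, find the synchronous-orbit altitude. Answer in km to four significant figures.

μ = GM = 6.674×10⁻¹¹ × 1.898×10²⁷ = 1.267×10¹⁷ m³/s².
A synchronous orbit has period T, so by Kepler's third law a = (μT²/4π²)^(1/3).
μT²/4π² = 1.267×10¹⁷ × (3.573×10⁴)² / 39.48 = 4.096×10²⁴ m³.
a = 1.600×10⁸ m = 1.6000×10⁵ km.
Altitude h = a − R = 1.6000×10⁵ − 69910 = 90094 km.

h_sync ≈ 90090 km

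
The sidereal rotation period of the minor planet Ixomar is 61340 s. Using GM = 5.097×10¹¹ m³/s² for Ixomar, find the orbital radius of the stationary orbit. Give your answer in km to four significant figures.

A synchronous orbit has period T, so by Kepler's third law a = (μT²/4π²)^(1/3).
μT²/4π² = 5.097×10¹¹ × (6.134×10⁴)² / 39.48 = 4.858×10¹⁹ m³.
a = 3.649×10⁶ m = 3648.8 km.

r_sync ≈ 3649 km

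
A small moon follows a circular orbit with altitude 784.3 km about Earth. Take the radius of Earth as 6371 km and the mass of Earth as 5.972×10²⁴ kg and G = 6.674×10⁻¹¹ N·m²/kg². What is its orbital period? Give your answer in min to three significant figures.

T ≈ 100 min

μ = GM = 6.674×10⁻¹¹ × 5.972×10²⁴ = 3.986×10¹⁴ m³/s².
r = 6371 + 784.3 = 7155.3 km = 7.1553×10⁶ m.
Kepler's third law: T = 2π√(r³/μ) = 2π√((7.155×10⁶)³ / 3.986×10¹⁴).
r³/μ = 9.191×10⁵ s², so T = 2π × 9.587×10² = 6.024×10³ s.
Converting: 6.024×10³ s ÷ 60.00 = 100.4 min.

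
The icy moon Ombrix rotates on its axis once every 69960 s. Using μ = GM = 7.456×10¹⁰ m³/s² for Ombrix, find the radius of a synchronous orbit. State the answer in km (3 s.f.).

r_sync ≈ 2100 km

A synchronous orbit has period T, so by Kepler's third law a = (μT²/4π²)^(1/3).
μT²/4π² = 7.456×10¹⁰ × (6.996×10⁴)² / 39.48 = 9.244×10¹⁸ m³.
a = 2.099×10⁶ m = 2098.7 km.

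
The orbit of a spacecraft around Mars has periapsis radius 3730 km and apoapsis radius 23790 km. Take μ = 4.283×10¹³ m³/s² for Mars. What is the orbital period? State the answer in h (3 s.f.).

T ≈ 13.6 h

Semi-major axis a = (r_p + r_a)/2 = (3730.0 + 23790)/2 = 13760 km = 1.376×10⁷ m.
By Kepler's third law T = 2π√(a³/μ) = 2π × 7.799×10³ = 4.900×10⁴ s.
= 13.61 h.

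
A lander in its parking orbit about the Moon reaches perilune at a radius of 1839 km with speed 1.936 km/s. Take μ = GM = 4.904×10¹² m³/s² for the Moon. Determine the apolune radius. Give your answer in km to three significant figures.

r_p = 1.839×10⁶ m.
Specific energy ε = v²/2 − μ/r = -7.926×10⁵ J/kg, so a = −μ/(2ε) = 3.094×10⁶ m.
The apsides satisfy r_p + r_a = 2a, so the apolune radius is 2a − r_p = 4.348×10⁶ m = 4348.1 km.

apolune radius ≈ 4350 km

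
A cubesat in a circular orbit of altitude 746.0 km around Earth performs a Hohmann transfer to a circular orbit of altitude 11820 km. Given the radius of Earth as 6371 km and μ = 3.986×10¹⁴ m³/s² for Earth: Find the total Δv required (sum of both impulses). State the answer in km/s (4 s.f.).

r₁ = 6371 + 746.0 = 7117.0 km = 7.1170×10⁶ m.
r₂ = 6371 + 11820 = 18191 km = 1.8191×10⁷ m.
Transfer ellipse a_t = (r₁ + r₂)/2 = 1.265×10⁷ m.
At r₁: circular v_c1 = √(μ/r₁) = 7484 m/s; transfer-perigee v_p = √[μ(2/r₁ − 1/a_t)] = 8973 m/s.
Δv₁ = v_p − v_c1 = 1489 m/s.
At r₂: circular v_c2 = √(μ/r₂) = 4681 m/s; transfer-apogee v_a = √[μ(2/r₂ − 1/a_t)] = 3511 m/s.
Δv₂ = v_c2 − v_a = 1170 m/s.
Total Δv = Δv₁ + Δv₂ = 2660 m/s = 2.660 km/s.

Δv_total ≈ 2.660 km/s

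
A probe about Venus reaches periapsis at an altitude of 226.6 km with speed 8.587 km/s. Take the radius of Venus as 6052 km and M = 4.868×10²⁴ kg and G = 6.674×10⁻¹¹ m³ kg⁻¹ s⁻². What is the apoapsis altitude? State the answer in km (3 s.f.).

apoapsis altitude ≈ 9510 km

μ = GM = 6.674×10⁻¹¹ × 4.868×10²⁴ = 3.249×10¹⁴ m³/s².
r_p = 6052 + 226.6 = 6278.6 km = 6.279×10⁶ m.
Specific energy ε = v²/2 − μ/r = -1.488×10⁷ J/kg, so a = −μ/(2ε) = 1.092×10⁷ m.
The apsides satisfy r_p + r_a = 2a, so the apoapsis radius is 2a − r_p = 1.556×10⁷ m = 15559 km.
Apoapsis altitude = 15559 − 6052 = 9507.3 km.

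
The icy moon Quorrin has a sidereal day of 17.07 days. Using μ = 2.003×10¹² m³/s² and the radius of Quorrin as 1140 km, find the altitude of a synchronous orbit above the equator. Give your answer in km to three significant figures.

T = 17.07 days = 1.475×10⁶ s.
A synchronous orbit has period T, so by Kepler's third law a = (μT²/4π²)^(1/3).
μT²/4π² = 2.003×10¹² × (1.475×10⁶)² / 39.48 = 1.104×10²³ m³.
a = 4.797×10⁷ m = 47967 km.
Altitude h = a − R = 47967 − 1140 = 46827 km.

h_sync ≈ 46800 km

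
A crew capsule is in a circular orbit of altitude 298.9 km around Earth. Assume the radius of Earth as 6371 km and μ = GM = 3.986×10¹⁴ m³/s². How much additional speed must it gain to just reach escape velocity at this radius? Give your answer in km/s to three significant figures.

r = 6371 + 298.9 = 6669.9 km = 6.6699×10⁶ m.
Circular speed v_c = √(μ/r) = 7731 m/s.
Escape speed v_esc = √(2μ/r) = √2 × v_c = 10930 m/s.
Δv = v_esc − v_c = 3202 m/s = 3.202 km/s.

Δv ≈ 3.20 km/s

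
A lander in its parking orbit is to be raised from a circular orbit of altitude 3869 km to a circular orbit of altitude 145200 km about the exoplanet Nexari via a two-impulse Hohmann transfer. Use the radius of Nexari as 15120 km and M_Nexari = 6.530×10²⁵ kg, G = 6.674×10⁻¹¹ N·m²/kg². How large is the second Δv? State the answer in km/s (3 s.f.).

μ = GM = 6.674×10⁻¹¹ × 6.530×10²⁵ = 4.358×10¹⁵ m³/s².
r₁ = 15120 + 3869 = 18989 km = 1.8989×10⁷ m.
r₂ = 15120 + 145200 = 160320 km = 1.6032×10⁸ m.
Transfer ellipse a_t = (r₁ + r₂)/2 = 8.965×10⁷ m.
At r₁: circular v_c1 = √(μ/r₁) = 15150 m/s; transfer-periapsis v_p = √[μ(2/r₁ − 1/a_t)] = 20260 m/s.
At r₂: circular v_c2 = √(μ/r₂) = 5214 m/s; transfer-apoapsis v_a = √[μ(2/r₂ − 1/a_t)] = 2400 m/s.
Δv₂ = v_c2 − v_a = 2814 m/s.
= 2.814 km/s.

Δv ≈ 2.81 km/s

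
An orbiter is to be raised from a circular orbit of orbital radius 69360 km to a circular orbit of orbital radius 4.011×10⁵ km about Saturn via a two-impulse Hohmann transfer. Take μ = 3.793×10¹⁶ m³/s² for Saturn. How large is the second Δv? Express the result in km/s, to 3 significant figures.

Δv ≈ 4.44 km/s

r₁ = 69360 km = 6.936×10⁷ m.
r₂ = 4.011×10⁵ km = 4.011×10⁸ m.
Transfer ellipse a_t = (r₁ + r₂)/2 = 2.352×10⁸ m.
At r₁: circular v_c1 = √(μ/r₁) = 23380 m/s; transfer-perikrone v_p = √[μ(2/r₁ − 1/a_t)] = 30540 m/s.
At r₂: circular v_c2 = √(μ/r₂) = 9724 m/s; transfer-apokrone v_a = √[μ(2/r₂ − 1/a_t)] = 5280 m/s.
Δv₂ = v_c2 − v_a = 4444 m/s.
= 4.444 km/s.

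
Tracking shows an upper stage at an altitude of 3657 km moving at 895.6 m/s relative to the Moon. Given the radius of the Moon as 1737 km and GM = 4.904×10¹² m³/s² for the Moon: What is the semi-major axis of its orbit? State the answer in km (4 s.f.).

r = 1737 + 3657 = 5394.0 km = 5.394×10⁶ m.
Vis-viva rearranged: 1/a = 2/r − v²/μ = 3.708×10⁻⁷ − 1.636×10⁻⁷ = 2.072×10⁻⁷ m⁻¹.
a = 4.826×10⁶ m = 4825.7 km.

a ≈ 4826 km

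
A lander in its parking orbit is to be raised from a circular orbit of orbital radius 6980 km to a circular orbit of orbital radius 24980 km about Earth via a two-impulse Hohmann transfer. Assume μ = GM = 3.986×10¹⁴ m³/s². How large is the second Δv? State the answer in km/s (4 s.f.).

Δv ≈ 1.355 km/s

r₁ = 6980 km = 6.980×10⁶ m.
r₂ = 24980 km = 2.498×10⁷ m.
Transfer ellipse a_t = (r₁ + r₂)/2 = 1.598×10⁷ m.
At r₁: circular v_c1 = √(μ/r₁) = 7557 m/s; transfer-perigee v_p = √[μ(2/r₁ − 1/a_t)] = 9448 m/s.
At r₂: circular v_c2 = √(μ/r₂) = 3995 m/s; transfer-apogee v_a = √[μ(2/r₂ − 1/a_t)] = 2640 m/s.
Δv₂ = v_c2 − v_a = 1355 m/s.
= 1.355 km/s.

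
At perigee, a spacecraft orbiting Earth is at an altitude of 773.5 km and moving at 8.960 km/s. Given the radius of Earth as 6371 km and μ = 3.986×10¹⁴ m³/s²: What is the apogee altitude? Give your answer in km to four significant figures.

apogee altitude ≈ 11950 km

r_p = 6371 + 773.5 = 7144.5 km = 7.144×10⁶ m.
Specific energy ε = v²/2 − μ/r = -1.565×10⁷ J/kg, so a = −μ/(2ε) = 1.273×10⁷ m.
The apsides satisfy r_p + r_a = 2a, so the apogee radius is 2a − r_p = 1.832×10⁷ m = 18325 km.
Apogee altitude = 18325 − 6371 = 11954 km.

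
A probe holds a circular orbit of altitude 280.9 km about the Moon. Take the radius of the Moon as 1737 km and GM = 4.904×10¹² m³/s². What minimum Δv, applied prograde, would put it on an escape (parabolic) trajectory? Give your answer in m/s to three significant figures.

Δv ≈ 646 m/s

r = 1737 + 280.9 = 2017.9 km = 2.0179×10⁶ m.
Circular speed v_c = √(μ/r) = 1559 m/s.
Escape speed v_esc = √(2μ/r) = √2 × v_c = 2205 m/s.
Δv = v_esc − v_c = 645.7 m/s.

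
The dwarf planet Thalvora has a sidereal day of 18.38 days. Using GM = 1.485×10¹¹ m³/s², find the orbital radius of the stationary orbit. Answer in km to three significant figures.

T = 18.38 days = 1.588×10⁶ s.
A synchronous orbit has period T, so by Kepler's third law a = (μT²/4π²)^(1/3).
μT²/4π² = 1.485×10¹¹ × (1.588×10⁶)² / 39.48 = 9.486×10²¹ m³.
a = 2.117×10⁷ m = 21169 km.

r_sync ≈ 21200 km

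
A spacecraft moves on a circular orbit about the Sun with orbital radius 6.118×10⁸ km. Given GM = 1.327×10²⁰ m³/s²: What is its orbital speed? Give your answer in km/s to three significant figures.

r = 6.118×10⁸ km = 6.118×10¹¹ m.
For a circular orbit v = √(μ/r) = √(1.327×10²⁰ / 6.118×10¹¹) = √(2.169×10⁸) = 14730 m/s.
That is 14.73 km/s.

v ≈ 14.7 km/s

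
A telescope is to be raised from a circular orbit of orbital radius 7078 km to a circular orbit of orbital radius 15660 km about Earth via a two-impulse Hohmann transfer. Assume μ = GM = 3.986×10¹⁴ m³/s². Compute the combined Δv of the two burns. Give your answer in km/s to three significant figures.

Δv_total ≈ 2.37 km/s

r₁ = 7078 km = 7.078×10⁶ m.
r₂ = 15660 km = 1.566×10⁷ m.
Transfer ellipse a_t = (r₁ + r₂)/2 = 1.137×10⁷ m.
At r₁: circular v_c1 = √(μ/r₁) = 7504 m/s; transfer-perigee v_p = √[μ(2/r₁ − 1/a_t)] = 8807 m/s.
Δv₁ = v_p − v_c1 = 1303 m/s.
At r₂: circular v_c2 = √(μ/r₂) = 5045 m/s; transfer-apogee v_a = √[μ(2/r₂ − 1/a_t)] = 3981 m/s.
Δv₂ = v_c2 − v_a = 1064 m/s.
Total Δv = Δv₁ + Δv₂ = 2367 m/s = 2.367 km/s.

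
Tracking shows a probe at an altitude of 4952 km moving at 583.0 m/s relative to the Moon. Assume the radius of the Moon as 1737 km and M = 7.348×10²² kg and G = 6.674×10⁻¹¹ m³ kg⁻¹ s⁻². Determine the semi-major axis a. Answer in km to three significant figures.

a ≈ 4350 km

μ = GM = 6.674×10⁻¹¹ × 7.348×10²² = 4.904×10¹² m³/s².
r = 1737 + 4952 = 6689.0 km = 6.689×10⁶ m.
Vis-viva rearranged: 1/a = 2/r − v²/μ = 2.990×10⁻⁷ − 6.931×10⁻⁸ = 2.297×10⁻⁷ m⁻¹.
a = 4.354×10⁶ m = 4353.7 km.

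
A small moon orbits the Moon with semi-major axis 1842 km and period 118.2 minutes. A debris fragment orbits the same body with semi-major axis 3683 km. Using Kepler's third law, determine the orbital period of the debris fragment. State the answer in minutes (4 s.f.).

T₂ ≈ 334.2 minutes

Kepler's third law: T² ∝ a³, so T₂ = T₁ (a₂/a₁)^(3/2).
a₂/a₁ = 1.999, (a₂/a₁)^(3/2) = 2.827.
T₂ = 118.2 × 2.827 = 334.2 minutes.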